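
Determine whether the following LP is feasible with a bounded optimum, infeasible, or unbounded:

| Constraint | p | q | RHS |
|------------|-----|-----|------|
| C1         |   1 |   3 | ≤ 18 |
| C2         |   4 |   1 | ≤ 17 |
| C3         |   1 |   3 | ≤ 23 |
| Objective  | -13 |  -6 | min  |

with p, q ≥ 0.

Feasible with a bounded optimal solution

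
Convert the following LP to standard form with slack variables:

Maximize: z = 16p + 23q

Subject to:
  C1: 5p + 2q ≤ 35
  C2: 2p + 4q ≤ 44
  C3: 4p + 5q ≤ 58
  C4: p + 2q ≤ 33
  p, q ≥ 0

max z = 16p + 23q

s.t.
  5p + 2q + s1 = 35
  2p + 4q + s2 = 44
  4p + 5q + s3 = 58
  p + 2q + s4 = 33
  p, q, s1, s2, s3, s4 ≥ 0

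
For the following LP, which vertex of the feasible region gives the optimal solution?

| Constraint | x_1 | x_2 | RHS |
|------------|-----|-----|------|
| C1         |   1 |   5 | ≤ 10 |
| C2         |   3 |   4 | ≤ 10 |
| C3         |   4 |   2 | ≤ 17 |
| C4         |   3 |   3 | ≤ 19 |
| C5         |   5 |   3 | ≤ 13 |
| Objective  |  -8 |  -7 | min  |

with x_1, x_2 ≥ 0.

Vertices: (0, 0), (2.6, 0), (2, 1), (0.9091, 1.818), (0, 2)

Evaluate the objective at each vertex of the feasible region:
  z(0, 0) = 0
  z(2.6, 0) = -20.8
  z(2, 1) = -23  ←
  z(0.9091, 1.818) = -20
  z(0, 2) = -14
The minimum is at x_1 = 2, x_2 = 1.

(2, 1)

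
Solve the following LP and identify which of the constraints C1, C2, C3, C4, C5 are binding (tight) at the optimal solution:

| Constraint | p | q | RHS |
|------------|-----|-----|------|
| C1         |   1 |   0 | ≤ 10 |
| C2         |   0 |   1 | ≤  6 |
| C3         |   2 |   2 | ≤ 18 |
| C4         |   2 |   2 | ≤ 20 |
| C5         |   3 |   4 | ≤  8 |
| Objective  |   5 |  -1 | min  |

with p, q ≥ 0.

At p = 0, q = 2, compute slack b - a·x for each constraint:
  C1: 10 − 0 = 10  (slack)
  C2: 6 − 2 = 4  (slack)
  C3: 18 − 4 = 14  (slack)
  C4: 20 − 4 = 16  (slack)
  C5: 8 − 8 = 0  (binding)

Optimal: p = 0, q = 2
Binding: C5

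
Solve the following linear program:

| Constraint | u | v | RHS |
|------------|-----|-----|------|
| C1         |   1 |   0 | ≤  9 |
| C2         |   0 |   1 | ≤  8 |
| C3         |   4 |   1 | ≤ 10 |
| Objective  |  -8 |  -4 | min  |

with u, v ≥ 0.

Evaluate the objective at each vertex of the feasible region:
  z(0, 0) = 0
  z(2.5, 0) = -20
  z(0.5, 8) = -36  ←
  z(0, 8) = -32
The minimum is at u = 0.5, v = 8.

u = 0.5, v = 8, z = -36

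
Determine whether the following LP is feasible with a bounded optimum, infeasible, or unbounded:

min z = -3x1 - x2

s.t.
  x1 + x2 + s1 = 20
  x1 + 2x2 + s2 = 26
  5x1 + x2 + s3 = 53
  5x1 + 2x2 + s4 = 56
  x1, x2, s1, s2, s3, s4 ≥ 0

Feasible with a bounded optimal solution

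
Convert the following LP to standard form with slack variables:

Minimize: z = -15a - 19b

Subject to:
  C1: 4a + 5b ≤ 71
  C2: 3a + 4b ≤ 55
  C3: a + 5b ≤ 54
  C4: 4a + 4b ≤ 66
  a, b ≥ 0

min z = -15a - 19b

s.t.
  4a + 5b + s1 = 71
  3a + 4b + s2 = 55
  a + 5b + s3 = 54
  4a + 4b + s4 = 66
  a, b, s1, s2, s3, s4 ≥ 0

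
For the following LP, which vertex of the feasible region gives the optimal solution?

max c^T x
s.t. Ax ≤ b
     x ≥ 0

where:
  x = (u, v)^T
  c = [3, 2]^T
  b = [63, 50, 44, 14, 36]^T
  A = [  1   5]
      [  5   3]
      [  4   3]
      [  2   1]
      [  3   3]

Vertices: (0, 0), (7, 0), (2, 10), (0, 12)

Evaluate the objective at each vertex of the feasible region:
  z(0, 0) = 0
  z(7, 0) = 21
  z(2, 10) = 26  ←
  z(0, 12) = 24
The maximum is at u = 2, v = 10.

(2, 10)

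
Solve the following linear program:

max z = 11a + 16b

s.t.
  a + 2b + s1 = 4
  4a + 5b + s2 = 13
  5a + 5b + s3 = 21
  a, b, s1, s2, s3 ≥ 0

Evaluate the objective at each vertex of the feasible region:
  z(0, 0) = 0
  z(3.25, 0) = 35.75
  z(2, 1) = 38  ←
  z(0, 2) = 32
The maximum is at a = 2, b = 1.

a = 2, b = 1, z = 38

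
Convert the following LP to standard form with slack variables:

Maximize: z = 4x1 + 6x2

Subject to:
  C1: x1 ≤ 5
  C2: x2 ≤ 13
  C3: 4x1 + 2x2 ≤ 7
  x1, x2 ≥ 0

max z = 4x1 + 6x2

s.t.
  x1 + s1 = 5
  x2 + s2 = 13
  4x1 + 2x2 + s3 = 7
  x1, x2, s1, s2, s3 ≥ 0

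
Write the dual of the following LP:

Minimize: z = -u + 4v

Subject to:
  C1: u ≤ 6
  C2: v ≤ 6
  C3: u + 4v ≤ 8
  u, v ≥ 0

Primal min cᵀx s.t. Ax ≤ b, x ≥ 0  →  Dual max −bᵀy s.t. Aᵀy ≥ −c, y ≥ 0.

Maximize: z = -6y1 - 6y2 - 8y3

Subject to:
  y1 + y3 ≥ 1
  y2 + 4y3 ≥ -4
  y1, y2, y3 ≥ 0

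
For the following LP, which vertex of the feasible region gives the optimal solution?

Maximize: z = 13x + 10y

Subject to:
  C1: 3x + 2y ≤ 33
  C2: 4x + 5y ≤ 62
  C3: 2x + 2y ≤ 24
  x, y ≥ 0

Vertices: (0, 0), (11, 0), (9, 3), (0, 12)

Evaluate the objective at each vertex of the feasible region:
  z(0, 0) = 0
  z(11, 0) = 143
  z(9, 3) = 147  ←
  z(0, 12) = 120
The maximum is at x = 9, y = 3.

(9, 3)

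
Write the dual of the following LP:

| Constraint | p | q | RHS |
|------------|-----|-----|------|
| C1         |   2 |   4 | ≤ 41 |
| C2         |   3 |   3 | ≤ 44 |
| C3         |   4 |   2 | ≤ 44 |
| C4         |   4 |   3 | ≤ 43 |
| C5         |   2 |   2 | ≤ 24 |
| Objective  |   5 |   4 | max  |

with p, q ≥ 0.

Primal max cᵀx s.t. Ax ≤ b, x ≥ 0  →  Dual min bᵀy s.t. Aᵀy ≥ c, y ≥ 0.

Minimize: z = 41y1 + 44y2 + 44y3 + 43y4 + 24y5

Subject to:
  2y1 + 3y2 + 4y3 + 4y4 + 2y5 ≥ 5
  4y1 + 3y2 + 2y3 + 3y4 + 2y5 ≥ 4
  y1, y2, y3, y4, y5 ≥ 0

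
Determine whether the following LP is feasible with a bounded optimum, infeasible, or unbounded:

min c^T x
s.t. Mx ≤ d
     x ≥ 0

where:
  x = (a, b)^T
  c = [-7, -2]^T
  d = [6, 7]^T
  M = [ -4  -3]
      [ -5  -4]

Unbounded (objective can decrease without bound)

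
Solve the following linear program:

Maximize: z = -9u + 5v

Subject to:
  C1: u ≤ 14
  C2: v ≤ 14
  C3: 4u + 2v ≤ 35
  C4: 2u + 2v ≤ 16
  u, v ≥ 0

Evaluate the objective at each vertex of the feasible region:
  z(0, 0) = 0
  z(8, 0) = -72
  z(0, 8) = 40  ←
The maximum is at u = 0, v = 8.

u = 0, v = 8, z = 40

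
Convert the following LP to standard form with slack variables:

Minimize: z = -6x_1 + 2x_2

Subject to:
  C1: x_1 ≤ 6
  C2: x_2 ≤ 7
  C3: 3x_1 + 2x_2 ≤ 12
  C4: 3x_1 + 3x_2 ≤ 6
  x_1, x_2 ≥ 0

min z = -6x_1 + 2x_2

s.t.
  x_1 + s1 = 6
  x_2 + s2 = 7
  3x_1 + 2x_2 + s3 = 12
  3x_1 + 3x_2 + s4 = 6
  x_1, x_2, s1, s2, s3, s4 ≥ 0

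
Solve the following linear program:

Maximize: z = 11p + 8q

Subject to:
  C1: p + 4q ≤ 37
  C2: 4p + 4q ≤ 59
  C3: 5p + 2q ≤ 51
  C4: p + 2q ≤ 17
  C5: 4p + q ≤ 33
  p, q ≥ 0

Evaluate the objective at each vertex of the feasible region:
  z(0, 0) = 0
  z(8.25, 0) = 90.75
  z(7, 5) = 117  ←
  z(0, 8.5) = 68
The maximum is at p = 7, q = 5.

p = 7, q = 5, z = 117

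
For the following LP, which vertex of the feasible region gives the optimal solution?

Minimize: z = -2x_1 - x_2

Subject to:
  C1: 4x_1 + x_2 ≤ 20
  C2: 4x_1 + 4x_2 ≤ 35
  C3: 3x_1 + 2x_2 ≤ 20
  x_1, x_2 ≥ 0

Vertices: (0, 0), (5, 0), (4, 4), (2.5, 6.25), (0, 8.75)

Evaluate the objective at each vertex of the feasible region:
  z(0, 0) = 0
  z(5, 0) = -10
  z(4, 4) = -12  ←
  z(2.5, 6.25) = -11.25
  z(0, 8.75) = -8.75
The minimum is at x_1 = 4, x_2 = 4.

(4, 4)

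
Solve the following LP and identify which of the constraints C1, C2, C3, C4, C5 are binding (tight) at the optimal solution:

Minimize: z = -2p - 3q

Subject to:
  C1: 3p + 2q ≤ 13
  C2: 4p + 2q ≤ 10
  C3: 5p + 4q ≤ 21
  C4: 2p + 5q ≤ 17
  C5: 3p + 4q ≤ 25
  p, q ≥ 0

At p = 1, q = 3, compute slack b - a·x for each constraint:
  C1: 13 − 9 = 4  (slack)
  C2: 10 − 10 = 0  (binding)
  C3: 21 − 17 = 4  (slack)
  C4: 17 − 17 = 0  (binding)
  C5: 25 − 15 = 10  (slack)

Optimal: p = 1, q = 3
Binding: C2, C4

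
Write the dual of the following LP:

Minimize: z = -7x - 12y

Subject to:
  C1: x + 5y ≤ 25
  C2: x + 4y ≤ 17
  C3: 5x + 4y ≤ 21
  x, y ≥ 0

Primal min cᵀx s.t. Ax ≤ b, x ≥ 0  →  Dual max −bᵀy s.t. Aᵀy ≥ −c, y ≥ 0.

Maximize: z = -25y1 - 17y2 - 21y3

Subject to:
  y1 + y2 + 5y3 ≥ 7
  5y1 + 4y2 + 4y3 ≥ 12
  y1, y2, y3 ≥ 0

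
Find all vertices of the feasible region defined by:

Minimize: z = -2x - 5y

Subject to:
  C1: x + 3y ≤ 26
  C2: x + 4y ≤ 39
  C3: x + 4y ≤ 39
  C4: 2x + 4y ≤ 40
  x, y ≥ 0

(0, 0), (20, 0), (8, 6), (0, 8.667)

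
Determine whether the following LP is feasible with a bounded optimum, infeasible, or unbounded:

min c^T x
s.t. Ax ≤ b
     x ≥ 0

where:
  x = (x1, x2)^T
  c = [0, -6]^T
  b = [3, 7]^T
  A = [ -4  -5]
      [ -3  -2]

Unbounded (objective can decrease without bound)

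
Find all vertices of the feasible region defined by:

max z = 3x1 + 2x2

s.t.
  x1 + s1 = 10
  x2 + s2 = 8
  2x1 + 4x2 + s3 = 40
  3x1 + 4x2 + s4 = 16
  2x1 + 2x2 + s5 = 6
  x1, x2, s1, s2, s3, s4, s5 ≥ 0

(0, 0), (3, 0), (0, 3)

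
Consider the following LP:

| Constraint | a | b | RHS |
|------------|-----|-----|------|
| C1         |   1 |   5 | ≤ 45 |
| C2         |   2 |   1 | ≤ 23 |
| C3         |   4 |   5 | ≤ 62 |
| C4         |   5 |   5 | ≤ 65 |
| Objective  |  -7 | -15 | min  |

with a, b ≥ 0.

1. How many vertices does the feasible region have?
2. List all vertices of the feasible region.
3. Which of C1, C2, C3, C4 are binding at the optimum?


1. 5
2. (0, 0), (11.5, 0), (10, 3), (5, 8), (0, 9)
3. C1, C4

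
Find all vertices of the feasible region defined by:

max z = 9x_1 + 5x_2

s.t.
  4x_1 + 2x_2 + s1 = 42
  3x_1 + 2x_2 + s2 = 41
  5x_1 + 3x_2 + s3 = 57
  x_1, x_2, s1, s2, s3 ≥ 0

(0, 0), (10.5, 0), (6, 9), (0, 19)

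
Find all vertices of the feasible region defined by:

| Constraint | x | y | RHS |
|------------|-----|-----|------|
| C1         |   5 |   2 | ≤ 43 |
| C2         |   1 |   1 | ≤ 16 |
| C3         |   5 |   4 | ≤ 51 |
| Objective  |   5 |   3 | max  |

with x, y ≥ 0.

(0, 0), (8.6, 0), (7, 4), (0, 12.75)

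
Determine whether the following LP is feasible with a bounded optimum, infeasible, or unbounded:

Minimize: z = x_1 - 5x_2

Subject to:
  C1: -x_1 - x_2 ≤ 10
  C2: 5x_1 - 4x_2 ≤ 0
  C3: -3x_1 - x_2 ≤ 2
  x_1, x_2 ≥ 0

Unbounded (objective can decrease without bound)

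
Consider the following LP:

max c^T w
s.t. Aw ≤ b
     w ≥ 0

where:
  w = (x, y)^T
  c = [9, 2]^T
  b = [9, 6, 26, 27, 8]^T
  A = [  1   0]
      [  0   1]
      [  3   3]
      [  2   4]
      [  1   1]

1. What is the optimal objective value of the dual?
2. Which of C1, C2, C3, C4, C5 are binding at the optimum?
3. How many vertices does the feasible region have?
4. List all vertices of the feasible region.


1. 72
2. C5
3. 5
4. (0, 0), (8, 0), (2.5, 5.5), (1.5, 6), (0, 6)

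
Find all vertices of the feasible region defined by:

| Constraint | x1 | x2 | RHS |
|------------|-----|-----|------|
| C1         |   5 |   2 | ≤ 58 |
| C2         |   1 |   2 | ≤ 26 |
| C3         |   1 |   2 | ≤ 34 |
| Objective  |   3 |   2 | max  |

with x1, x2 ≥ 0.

(0, 0), (11.6, 0), (8, 9), (0, 13)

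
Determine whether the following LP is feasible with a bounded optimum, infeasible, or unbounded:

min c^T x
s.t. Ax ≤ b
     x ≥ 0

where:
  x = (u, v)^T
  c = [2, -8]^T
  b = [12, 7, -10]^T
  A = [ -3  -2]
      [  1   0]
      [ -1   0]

Infeasible (no feasible solution exists)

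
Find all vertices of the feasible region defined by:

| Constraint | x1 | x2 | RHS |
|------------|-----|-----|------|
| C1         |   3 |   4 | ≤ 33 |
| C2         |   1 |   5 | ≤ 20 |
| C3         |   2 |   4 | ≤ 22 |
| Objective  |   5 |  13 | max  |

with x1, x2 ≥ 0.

(0, 0), (11, 0), (5, 3), (0, 4)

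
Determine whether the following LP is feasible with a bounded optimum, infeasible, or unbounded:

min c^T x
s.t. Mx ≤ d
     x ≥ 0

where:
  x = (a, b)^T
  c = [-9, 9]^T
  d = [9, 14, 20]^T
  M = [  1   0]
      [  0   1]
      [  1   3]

Feasible with a bounded optimal solution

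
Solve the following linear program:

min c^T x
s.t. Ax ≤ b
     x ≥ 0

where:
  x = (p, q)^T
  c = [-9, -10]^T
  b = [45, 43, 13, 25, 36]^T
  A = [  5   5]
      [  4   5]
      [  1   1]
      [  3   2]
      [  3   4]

Evaluate the objective at each vertex of the feasible region:
  z(0, 0) = 0
  z(8.333, 0) = -75
  z(7, 2) = -83
  z(2, 7) = -88  ←
  z(0, 8.6) = -86
The minimum is at p = 2, q = 7.

p = 2, q = 7, z = -88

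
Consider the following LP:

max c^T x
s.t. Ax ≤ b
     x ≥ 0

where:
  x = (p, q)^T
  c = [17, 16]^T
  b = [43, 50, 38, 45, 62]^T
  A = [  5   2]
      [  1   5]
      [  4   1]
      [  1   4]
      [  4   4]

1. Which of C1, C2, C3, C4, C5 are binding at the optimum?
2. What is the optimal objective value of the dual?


1. C1, C2
2. 229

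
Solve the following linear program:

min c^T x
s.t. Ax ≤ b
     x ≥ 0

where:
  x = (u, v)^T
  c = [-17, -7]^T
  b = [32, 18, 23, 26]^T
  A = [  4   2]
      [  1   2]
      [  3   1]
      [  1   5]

Evaluate the objective at each vertex of the feasible region:
  z(0, 0) = 0
  z(7.667, 0) = -130.3
  z(7, 2) = -133  ←
  z(6, 4) = -130
  z(0, 5.2) = -36.4
The minimum is at u = 7, v = 2.

u = 7, v = 2, z = -133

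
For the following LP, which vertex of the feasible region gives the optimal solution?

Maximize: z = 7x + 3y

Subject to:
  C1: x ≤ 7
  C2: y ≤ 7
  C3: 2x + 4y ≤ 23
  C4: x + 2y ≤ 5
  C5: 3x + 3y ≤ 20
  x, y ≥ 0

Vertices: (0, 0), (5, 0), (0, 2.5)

Evaluate the objective at each vertex of the feasible region:
  z(0, 0) = 0
  z(5, 0) = 35  ←
  z(0, 2.5) = 7.5
The maximum is at x = 5, y = 0.

(5, 0)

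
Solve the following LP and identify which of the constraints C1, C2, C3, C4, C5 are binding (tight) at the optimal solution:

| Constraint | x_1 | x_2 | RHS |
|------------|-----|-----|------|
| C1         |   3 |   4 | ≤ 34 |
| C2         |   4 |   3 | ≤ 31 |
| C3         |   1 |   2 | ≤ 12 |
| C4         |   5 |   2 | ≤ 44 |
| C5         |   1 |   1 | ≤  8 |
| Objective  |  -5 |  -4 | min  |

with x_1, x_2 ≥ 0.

At x_1 = 7, x_2 = 1, compute slack b - a·x for each constraint:
  C1: 34 − 25 = 9  (slack)
  C2: 31 − 31 = 0  (binding)
  C3: 12 − 9 = 3  (slack)
  C4: 44 − 37 = 7  (slack)
  C5: 8 − 8 = 0  (binding)

Optimal: x_1 = 7, x_2 = 1
Binding: C2, C5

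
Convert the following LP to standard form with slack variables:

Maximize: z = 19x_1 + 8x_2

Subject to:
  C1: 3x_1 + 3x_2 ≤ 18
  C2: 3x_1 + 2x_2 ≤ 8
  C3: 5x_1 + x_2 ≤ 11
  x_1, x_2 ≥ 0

max z = 19x_1 + 8x_2

s.t.
  3x_1 + 3x_2 + s1 = 18
  3x_1 + 2x_2 + s2 = 8
  5x_1 + x_2 + s3 = 11
  x_1, x_2, s1, s2, s3 ≥ 0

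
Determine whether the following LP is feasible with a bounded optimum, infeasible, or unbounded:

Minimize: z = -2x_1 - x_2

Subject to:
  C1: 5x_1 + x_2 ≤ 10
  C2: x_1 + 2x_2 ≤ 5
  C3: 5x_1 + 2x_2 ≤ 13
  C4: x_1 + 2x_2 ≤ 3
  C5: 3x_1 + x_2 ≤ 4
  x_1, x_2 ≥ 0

Feasible with a bounded optimal solution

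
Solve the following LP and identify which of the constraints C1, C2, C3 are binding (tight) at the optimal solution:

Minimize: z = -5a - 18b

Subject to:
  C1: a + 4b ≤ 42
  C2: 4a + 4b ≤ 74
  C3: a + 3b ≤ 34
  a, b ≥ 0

At a = 10, b = 8, compute slack b - a·x for each constraint:
  C1: 42 − 42 = 0  (binding)
  C2: 74 − 72 = 2  (slack)
  C3: 34 − 34 = 0  (binding)

Optimal: a = 10, b = 8
Binding: C1, C3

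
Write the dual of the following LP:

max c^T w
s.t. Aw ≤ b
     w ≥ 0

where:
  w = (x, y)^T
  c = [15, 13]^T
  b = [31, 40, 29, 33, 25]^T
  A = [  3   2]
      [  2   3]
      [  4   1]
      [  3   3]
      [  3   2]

Primal max cᵀx s.t. Ax ≤ b, x ≥ 0  →  Dual min bᵀy s.t. Aᵀy ≥ c, y ≥ 0.

Minimize: z = 31y1 + 40y2 + 29y3 + 33y4 + 25y5

Subject to:
  3y1 + 2y2 + 4y3 + 3y4 + 3y5 ≥ 15
  2y1 + 3y2 + y3 + 3y4 + 2y5 ≥ 13
  y1, y2, y3, y4, y5 ≥ 0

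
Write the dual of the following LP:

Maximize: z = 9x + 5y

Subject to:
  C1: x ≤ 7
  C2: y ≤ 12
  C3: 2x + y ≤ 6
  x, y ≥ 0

Primal max cᵀx s.t. Ax ≤ b, x ≥ 0  →  Dual min bᵀy s.t. Aᵀy ≥ c, y ≥ 0.

Minimize: z = 7y1 + 12y2 + 6y3

Subject to:
  y1 + 2y3 ≥ 9
  y2 + y3 ≥ 5
  y1, y2, y3 ≥ 0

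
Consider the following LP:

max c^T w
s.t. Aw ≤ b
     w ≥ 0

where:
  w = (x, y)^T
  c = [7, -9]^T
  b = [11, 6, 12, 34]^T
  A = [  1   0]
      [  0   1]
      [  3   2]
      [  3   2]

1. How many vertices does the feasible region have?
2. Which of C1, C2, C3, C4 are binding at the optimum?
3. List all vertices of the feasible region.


1. 3
2. C3
3. (0, 0), (4, 0), (0, 6)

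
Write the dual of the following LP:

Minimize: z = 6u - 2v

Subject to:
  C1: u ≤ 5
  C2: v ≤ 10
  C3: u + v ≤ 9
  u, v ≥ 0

Primal min cᵀx s.t. Ax ≤ b, x ≥ 0  →  Dual max −bᵀy s.t. Aᵀy ≥ −c, y ≥ 0.

Maximize: z = -5y1 - 10y2 - 9y3

Subject to:
  y1 + y3 ≥ -6
  y2 + y3 ≥ 2
  y1, y2, y3 ≥ 0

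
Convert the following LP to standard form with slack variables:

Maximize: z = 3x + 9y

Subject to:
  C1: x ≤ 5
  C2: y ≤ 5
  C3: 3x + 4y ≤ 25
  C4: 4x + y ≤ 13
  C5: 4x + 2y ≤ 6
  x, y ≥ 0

max z = 3x + 9y

s.t.
  x + s1 = 5
  y + s2 = 5
  3x + 4y + s3 = 25
  4x + y + s4 = 13
  4x + 2y + s5 = 6
  x, y, s1, s2, s3, s4, s5 ≥ 0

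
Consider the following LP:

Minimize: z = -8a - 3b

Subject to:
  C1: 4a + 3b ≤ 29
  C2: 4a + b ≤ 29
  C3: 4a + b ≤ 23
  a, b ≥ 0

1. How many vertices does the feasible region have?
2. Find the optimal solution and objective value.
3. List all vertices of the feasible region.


1. 4
2. a = 5, b = 3, z = -49
3. (0, 0), (5.75, 0), (5, 3), (0, 9.667)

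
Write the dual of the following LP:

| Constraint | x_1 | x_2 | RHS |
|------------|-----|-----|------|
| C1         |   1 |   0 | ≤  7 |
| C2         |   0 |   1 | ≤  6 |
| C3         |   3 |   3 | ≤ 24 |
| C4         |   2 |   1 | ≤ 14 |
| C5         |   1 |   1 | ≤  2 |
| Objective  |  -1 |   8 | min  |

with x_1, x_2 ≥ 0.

Primal min cᵀx s.t. Ax ≤ b, x ≥ 0  →  Dual max −bᵀy s.t. Aᵀy ≥ −c, y ≥ 0.

Maximize: z = -7y1 - 6y2 - 24y3 - 14y4 - 2y5

Subject to:
  y1 + 3y3 + 2y4 + y5 ≥ 1
  y2 + 3y3 + y4 + y5 ≥ -8
  y1, y2, y3, y4, y5 ≥ 0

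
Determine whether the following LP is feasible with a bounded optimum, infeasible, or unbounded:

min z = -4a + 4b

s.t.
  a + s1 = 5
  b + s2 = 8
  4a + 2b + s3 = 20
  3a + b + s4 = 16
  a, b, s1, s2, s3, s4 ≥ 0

Feasible with a bounded optimal solution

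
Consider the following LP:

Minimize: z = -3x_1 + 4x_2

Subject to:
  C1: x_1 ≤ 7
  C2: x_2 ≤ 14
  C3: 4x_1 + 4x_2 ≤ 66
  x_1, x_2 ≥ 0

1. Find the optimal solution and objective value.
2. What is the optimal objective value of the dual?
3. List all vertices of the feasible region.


1. x_1 = 7, x_2 = 0, z = -21
2. -21
3. (0, 0), (7, 0), (7, 9.5), (2.5, 14), (0, 14)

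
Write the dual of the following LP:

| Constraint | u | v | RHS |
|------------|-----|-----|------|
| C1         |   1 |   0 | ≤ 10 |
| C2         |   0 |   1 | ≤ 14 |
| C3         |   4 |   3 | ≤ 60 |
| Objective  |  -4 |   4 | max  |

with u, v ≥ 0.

Primal max cᵀx s.t. Ax ≤ b, x ≥ 0  →  Dual min bᵀy s.t. Aᵀy ≥ c, y ≥ 0.

Minimize: z = 10y1 + 14y2 + 60y3

Subject to:
  y1 + 4y3 ≥ -4
  y2 + 3y3 ≥ 4
  y1, y2, y3 ≥ 0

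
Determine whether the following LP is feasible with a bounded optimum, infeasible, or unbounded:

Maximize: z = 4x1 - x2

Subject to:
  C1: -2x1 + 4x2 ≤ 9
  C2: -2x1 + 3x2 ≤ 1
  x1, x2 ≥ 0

Unbounded (objective can increase without bound)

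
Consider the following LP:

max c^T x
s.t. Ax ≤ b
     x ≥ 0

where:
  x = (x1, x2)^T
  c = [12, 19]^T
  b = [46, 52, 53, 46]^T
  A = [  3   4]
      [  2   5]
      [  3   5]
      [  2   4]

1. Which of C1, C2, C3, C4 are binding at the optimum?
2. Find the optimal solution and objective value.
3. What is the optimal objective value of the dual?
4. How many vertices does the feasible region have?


1. C1, C3
2. x1 = 6, x2 = 7, z = 205
3. 205
4. 5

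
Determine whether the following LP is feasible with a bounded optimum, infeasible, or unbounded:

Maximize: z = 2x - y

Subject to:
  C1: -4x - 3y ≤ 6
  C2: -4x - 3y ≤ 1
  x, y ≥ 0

Unbounded (objective can increase without bound)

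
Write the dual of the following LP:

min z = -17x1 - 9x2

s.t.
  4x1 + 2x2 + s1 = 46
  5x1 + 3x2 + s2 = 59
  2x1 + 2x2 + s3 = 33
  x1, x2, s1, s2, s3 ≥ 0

Primal min cᵀx s.t. Ax ≤ b, x ≥ 0  →  Dual max −bᵀy s.t. Aᵀy ≥ −c, y ≥ 0.

Maximize: z = -46y1 - 59y2 - 33y3

Subject to:
  4y1 + 5y2 + 2y3 ≥ 17
  2y1 + 3y2 + 2y3 ≥ 9
  y1, y2, y3 ≥ 0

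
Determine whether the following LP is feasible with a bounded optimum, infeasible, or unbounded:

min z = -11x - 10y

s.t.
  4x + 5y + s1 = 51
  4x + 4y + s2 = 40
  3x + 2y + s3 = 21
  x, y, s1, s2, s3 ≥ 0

Feasible with a bounded optimal solution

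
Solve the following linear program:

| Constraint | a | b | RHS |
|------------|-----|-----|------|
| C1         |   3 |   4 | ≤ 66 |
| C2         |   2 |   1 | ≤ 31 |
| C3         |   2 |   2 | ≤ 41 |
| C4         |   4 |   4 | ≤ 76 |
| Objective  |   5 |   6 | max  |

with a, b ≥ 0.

Evaluate the objective at each vertex of the feasible region:
  z(0, 0) = 0
  z(15.5, 0) = 77.5
  z(12, 7) = 102
  z(10, 9) = 104  ←
  z(0, 16.5) = 99
The maximum is at a = 10, b = 9.

a = 10, b = 9, z = 104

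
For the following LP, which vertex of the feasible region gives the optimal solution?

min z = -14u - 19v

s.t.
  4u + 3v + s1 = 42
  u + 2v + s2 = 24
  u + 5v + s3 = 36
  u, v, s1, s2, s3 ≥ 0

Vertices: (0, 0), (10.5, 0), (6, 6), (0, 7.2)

Evaluate the objective at each vertex of the feasible region:
  z(0, 0) = 0
  z(10.5, 0) = -147
  z(6, 6) = -198  ←
  z(0, 7.2) = -136.8
The minimum is at u = 6, v = 6.

(6, 6)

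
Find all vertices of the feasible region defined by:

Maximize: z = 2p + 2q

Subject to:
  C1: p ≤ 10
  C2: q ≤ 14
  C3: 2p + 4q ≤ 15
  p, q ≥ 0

(0, 0), (7.5, 0), (0, 3.75)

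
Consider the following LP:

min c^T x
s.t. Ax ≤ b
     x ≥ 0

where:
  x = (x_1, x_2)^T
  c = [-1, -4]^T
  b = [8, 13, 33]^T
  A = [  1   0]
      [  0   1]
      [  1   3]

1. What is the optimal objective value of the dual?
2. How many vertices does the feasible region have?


1. -44
2. 4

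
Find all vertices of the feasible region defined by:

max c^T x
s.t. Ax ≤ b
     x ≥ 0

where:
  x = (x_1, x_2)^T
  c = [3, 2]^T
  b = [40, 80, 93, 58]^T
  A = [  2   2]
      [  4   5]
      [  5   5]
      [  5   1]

(0, 0), (11.6, 0), (10, 8), (0, 16)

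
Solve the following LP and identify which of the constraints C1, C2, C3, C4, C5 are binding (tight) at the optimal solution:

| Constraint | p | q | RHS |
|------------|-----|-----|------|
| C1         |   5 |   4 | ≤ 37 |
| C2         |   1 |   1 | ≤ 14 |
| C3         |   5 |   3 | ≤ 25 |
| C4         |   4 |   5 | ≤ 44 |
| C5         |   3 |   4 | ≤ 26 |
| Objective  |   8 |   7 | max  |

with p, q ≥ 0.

At p = 2, q = 5, compute slack b - a·x for each constraint:
  C1: 37 − 30 = 7  (slack)
  C2: 14 − 7 = 7  (slack)
  C3: 25 − 25 = 0  (binding)
  C4: 44 − 33 = 11  (slack)
  C5: 26 − 26 = 0  (binding)

Optimal: p = 2, q = 5
Binding: C3, C5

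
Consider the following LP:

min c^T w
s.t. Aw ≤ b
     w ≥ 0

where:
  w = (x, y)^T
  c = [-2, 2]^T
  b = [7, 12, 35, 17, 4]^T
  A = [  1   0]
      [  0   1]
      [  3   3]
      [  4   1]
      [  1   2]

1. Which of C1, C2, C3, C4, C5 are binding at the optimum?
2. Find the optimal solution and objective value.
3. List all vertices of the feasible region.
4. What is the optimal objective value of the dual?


1. C5
2. x = 4, y = 0, z = -8
3. (0, 0), (4, 0), (0, 2)
4. -8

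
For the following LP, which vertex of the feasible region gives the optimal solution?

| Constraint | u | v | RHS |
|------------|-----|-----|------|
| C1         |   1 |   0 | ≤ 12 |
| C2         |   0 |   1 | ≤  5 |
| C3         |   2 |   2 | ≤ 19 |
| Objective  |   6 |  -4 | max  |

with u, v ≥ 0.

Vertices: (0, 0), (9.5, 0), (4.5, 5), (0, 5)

Evaluate the objective at each vertex of the feasible region:
  z(0, 0) = 0
  z(9.5, 0) = 57  ←
  z(4.5, 5) = 7
  z(0, 5) = -20
The maximum is at u = 9.5, v = 0.

(9.5, 0)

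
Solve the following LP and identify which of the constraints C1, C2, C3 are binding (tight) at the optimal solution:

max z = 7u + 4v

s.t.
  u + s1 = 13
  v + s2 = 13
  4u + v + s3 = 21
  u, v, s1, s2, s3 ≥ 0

At u = 2, v = 13, compute slack b - a·x for each constraint:
  C1: 13 − 2 = 11  (slack)
  C2: 13 − 13 = 0  (binding)
  C3: 21 − 21 = 0  (binding)

Optimal: u = 2, v = 13
Binding: C2, C3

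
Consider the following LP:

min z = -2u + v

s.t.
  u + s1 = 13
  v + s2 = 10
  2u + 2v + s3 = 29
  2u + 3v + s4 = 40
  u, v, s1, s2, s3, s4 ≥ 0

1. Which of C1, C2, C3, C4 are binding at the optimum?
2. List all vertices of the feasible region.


1. C1
2. (0, 0), (13, 0), (13, 1.5), (4.5, 10), (0, 10)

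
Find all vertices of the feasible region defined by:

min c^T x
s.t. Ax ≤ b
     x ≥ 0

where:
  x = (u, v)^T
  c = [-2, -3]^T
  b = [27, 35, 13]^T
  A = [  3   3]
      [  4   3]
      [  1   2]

(0, 0), (8.75, 0), (8, 1), (5, 4), (0, 6.5)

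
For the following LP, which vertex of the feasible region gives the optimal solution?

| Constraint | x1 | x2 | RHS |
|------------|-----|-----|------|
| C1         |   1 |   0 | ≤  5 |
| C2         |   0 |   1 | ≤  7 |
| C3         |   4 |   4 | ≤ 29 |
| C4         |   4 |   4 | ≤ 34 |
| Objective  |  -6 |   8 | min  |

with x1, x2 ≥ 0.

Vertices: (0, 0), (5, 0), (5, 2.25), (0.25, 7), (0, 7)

Evaluate the objective at each vertex of the feasible region:
  z(0, 0) = 0
  z(5, 0) = -30  ←
  z(5, 2.25) = -12
  z(0.25, 7) = 54.5
  z(0, 7) = 56
The minimum is at x1 = 5, x2 = 0.

(5, 0)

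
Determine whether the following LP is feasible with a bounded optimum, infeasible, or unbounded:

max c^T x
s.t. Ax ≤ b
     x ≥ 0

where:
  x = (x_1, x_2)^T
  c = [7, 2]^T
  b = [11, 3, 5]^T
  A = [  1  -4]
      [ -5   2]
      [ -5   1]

Unbounded (objective can increase without bound)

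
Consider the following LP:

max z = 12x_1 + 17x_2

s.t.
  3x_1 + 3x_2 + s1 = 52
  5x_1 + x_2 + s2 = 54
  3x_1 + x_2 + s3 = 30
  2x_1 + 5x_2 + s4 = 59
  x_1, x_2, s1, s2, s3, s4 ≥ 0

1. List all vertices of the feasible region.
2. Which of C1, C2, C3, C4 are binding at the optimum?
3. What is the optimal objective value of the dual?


1. (0, 0), (10, 0), (7, 9), (0, 11.8)
2. C3, C4
3. 237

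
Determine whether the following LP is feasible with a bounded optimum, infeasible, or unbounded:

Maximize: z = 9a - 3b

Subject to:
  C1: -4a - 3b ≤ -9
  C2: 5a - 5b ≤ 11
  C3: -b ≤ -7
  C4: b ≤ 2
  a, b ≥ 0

Infeasible (no feasible solution exists)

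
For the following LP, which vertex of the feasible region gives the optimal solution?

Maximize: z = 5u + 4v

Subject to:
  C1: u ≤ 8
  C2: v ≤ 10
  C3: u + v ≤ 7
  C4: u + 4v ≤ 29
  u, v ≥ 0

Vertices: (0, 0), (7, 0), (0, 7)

Evaluate the objective at each vertex of the feasible region:
  z(0, 0) = 0
  z(7, 0) = 35  ←
  z(0, 7) = 28
The maximum is at u = 7, v = 0.

(7, 0)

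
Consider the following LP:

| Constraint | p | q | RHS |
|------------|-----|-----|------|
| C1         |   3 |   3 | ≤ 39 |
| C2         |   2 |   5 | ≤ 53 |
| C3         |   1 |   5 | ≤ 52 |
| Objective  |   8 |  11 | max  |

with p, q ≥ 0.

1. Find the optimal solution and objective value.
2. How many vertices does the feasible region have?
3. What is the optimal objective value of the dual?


1. p = 4, q = 9, z = 131
2. 5
3. 131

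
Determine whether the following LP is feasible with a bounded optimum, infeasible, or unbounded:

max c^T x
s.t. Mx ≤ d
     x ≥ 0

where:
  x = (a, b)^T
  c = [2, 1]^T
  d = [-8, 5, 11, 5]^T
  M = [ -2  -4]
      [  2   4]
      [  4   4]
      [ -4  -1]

Infeasible (no feasible solution exists)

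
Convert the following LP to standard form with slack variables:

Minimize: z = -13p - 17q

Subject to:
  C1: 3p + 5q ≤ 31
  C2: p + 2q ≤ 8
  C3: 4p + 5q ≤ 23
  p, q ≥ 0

min z = -13p - 17q

s.t.
  3p + 5q + s1 = 31
  p + 2q + s2 = 8
  4p + 5q + s3 = 23
  p, q, s1, s2, s3 ≥ 0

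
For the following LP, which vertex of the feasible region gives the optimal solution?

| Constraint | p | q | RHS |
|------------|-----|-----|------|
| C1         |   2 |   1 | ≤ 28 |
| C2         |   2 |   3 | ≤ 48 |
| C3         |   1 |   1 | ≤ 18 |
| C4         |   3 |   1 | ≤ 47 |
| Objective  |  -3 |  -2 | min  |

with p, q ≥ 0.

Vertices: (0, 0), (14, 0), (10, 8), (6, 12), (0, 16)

Evaluate the objective at each vertex of the feasible region:
  z(0, 0) = 0
  z(14, 0) = -42
  z(10, 8) = -46  ←
  z(6, 12) = -42
  z(0, 16) = -32
The minimum is at p = 10, q = 8.

(10, 8)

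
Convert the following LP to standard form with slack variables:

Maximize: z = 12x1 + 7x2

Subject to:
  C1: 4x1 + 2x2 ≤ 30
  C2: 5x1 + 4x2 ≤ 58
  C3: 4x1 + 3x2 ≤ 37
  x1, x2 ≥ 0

max z = 12x1 + 7x2

s.t.
  4x1 + 2x2 + s1 = 30
  5x1 + 4x2 + s2 = 58
  4x1 + 3x2 + s3 = 37
  x1, x2, s1, s2, s3 ≥ 0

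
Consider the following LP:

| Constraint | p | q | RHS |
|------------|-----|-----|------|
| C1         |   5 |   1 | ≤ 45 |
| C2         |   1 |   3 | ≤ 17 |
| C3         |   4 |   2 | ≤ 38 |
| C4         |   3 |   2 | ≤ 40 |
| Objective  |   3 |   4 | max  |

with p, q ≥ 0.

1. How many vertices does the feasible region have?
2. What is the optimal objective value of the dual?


1. 5
2. 36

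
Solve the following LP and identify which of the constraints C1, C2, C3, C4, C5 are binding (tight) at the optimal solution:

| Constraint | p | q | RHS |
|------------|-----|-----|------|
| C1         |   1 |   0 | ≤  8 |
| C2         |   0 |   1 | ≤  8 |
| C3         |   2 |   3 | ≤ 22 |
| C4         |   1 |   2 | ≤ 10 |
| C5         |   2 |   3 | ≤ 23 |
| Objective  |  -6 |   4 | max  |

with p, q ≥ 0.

At p = 0, q = 5, compute slack b - a·x for each constraint:
  C1: 8 − 0 = 8  (slack)
  C2: 8 − 5 = 3  (slack)
  C3: 22 − 15 = 7  (slack)
  C4: 10 − 10 = 0  (binding)
  C5: 23 − 15 = 8  (slack)

Optimal: p = 0, q = 5
Binding: C4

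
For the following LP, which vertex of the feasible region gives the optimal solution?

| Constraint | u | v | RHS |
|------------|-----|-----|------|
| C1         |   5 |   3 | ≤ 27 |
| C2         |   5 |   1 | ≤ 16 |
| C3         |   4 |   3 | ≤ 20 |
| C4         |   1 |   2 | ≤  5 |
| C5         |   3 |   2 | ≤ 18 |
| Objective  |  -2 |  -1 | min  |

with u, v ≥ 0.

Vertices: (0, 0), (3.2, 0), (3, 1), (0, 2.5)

Evaluate the objective at each vertex of the feasible region:
  z(0, 0) = 0
  z(3.2, 0) = -6.4
  z(3, 1) = -7  ←
  z(0, 2.5) = -2.5
The minimum is at u = 3, v = 1.

(3, 1)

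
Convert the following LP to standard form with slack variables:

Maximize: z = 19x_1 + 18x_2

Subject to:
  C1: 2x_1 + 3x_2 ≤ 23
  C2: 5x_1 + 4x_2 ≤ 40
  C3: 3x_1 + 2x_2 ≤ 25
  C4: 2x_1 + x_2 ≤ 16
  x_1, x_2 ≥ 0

max z = 19x_1 + 18x_2

s.t.
  2x_1 + 3x_2 + s1 = 23
  5x_1 + 4x_2 + s2 = 40
  3x_1 + 2x_2 + s3 = 25
  2x_1 + x_2 + s4 = 16
  x_1, x_2, s1, s2, s3, s4 ≥ 0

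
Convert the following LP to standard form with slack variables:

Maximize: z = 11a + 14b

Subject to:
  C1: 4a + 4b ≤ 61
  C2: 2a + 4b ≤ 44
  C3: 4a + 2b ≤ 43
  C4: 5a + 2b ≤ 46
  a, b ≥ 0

max z = 11a + 14b

s.t.
  4a + 4b + s1 = 61
  2a + 4b + s2 = 44
  4a + 2b + s3 = 43
  5a + 2b + s4 = 46
  a, b, s1, s2, s3, s4 ≥ 0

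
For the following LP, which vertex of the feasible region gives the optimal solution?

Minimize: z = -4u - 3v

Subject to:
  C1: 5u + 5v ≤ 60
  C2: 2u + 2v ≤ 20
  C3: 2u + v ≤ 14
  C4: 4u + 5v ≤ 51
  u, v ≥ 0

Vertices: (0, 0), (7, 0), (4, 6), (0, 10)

Evaluate the objective at each vertex of the feasible region:
  z(0, 0) = 0
  z(7, 0) = -28
  z(4, 6) = -34  ←
  z(0, 10) = -30
The minimum is at u = 4, v = 6.

(4, 6)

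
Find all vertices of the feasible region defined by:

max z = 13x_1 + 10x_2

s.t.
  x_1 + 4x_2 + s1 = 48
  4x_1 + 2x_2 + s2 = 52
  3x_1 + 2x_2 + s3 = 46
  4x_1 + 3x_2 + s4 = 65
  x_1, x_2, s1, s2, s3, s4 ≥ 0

(0, 0), (13, 0), (8, 10), (0, 12)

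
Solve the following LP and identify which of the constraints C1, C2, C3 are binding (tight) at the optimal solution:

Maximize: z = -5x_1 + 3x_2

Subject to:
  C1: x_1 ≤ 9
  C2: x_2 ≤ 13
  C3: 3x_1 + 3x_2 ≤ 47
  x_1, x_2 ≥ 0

At x_1 = 0, x_2 = 13, compute slack b - a·x for each constraint:
  C1: 9 − 0 = 9  (slack)
  C2: 13 − 13 = 0  (binding)
  C3: 47 − 39 = 8  (slack)

Optimal: x_1 = 0, x_2 = 13
Binding: C2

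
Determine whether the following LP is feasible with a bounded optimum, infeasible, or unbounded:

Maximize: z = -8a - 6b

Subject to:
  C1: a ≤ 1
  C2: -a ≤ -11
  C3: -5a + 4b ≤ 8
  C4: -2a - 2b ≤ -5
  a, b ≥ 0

Infeasible (no feasible solution exists)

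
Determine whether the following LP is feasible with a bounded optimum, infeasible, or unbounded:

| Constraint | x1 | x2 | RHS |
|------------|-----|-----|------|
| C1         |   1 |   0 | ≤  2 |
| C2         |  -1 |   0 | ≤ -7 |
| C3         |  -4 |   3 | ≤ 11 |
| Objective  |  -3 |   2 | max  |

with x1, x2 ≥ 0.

Infeasible (no feasible solution exists)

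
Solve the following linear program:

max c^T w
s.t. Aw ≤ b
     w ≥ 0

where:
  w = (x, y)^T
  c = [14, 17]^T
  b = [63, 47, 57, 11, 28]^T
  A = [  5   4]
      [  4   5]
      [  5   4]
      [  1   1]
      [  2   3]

Evaluate the objective at each vertex of the feasible region:
  z(0, 0) = 0
  z(11, 0) = 154
  z(8, 3) = 163  ←
  z(0.5, 9) = 160
  z(0, 9.333) = 158.7
The maximum is at x = 8, y = 3.

x = 8, y = 3, z = 163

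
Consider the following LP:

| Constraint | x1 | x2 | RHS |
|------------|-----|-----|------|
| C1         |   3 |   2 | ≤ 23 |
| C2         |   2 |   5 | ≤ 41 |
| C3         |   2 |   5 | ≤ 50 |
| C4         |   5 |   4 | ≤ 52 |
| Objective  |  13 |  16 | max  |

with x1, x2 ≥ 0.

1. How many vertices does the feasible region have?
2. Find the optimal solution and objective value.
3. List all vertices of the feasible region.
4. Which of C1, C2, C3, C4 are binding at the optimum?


1. 4
2. x1 = 3, x2 = 7, z = 151
3. (0, 0), (7.667, 0), (3, 7), (0, 8.2)
4. C1, C2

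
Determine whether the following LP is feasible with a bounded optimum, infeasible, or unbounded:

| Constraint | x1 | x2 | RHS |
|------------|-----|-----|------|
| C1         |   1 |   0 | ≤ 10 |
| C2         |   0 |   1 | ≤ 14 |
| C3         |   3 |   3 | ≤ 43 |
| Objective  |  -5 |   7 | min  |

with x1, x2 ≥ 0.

Feasible with a bounded optimal solution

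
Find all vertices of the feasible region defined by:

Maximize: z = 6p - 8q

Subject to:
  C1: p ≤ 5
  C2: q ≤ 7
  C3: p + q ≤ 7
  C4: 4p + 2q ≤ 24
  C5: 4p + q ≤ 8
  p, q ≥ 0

(0, 0), (2, 0), (0.3333, 6.667), (0, 7)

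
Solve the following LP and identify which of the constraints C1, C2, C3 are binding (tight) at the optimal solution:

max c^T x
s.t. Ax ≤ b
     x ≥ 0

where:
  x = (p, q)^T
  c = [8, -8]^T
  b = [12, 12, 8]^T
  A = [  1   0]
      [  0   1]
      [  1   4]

At p = 8, q = 0, compute slack b - a·x for each constraint:
  C1: 12 − 8 = 4  (slack)
  C2: 12 − 0 = 12  (slack)
  C3: 8 − 8 = 0  (binding)

Optimal: p = 8, q = 0
Binding: C3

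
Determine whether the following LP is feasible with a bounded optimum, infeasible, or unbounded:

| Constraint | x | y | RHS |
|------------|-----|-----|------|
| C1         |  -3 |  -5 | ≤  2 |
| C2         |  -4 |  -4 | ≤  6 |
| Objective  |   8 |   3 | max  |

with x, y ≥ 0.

Unbounded (objective can increase without bound)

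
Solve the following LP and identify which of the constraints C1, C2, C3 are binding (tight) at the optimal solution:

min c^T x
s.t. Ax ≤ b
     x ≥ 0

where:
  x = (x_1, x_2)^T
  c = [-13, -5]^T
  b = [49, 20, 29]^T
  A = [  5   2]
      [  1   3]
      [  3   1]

At x_1 = 9, x_2 = 2, compute slack b - a·x for each constraint:
  C1: 49 − 49 = 0  (binding)
  C2: 20 − 15 = 5  (slack)
  C3: 29 − 29 = 0  (binding)

Optimal: x_1 = 9, x_2 = 2
Binding: C1, C3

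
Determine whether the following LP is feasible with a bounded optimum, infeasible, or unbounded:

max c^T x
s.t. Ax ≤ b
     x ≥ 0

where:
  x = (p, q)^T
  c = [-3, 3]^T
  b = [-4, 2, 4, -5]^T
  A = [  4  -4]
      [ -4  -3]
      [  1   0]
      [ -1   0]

Infeasible (no feasible solution exists)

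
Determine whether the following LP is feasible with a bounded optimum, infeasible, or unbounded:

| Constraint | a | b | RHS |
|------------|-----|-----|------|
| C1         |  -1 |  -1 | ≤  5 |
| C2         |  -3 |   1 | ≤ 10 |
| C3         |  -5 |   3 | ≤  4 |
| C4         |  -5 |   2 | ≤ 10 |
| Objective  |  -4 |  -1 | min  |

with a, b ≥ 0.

Unbounded (objective can decrease without bound)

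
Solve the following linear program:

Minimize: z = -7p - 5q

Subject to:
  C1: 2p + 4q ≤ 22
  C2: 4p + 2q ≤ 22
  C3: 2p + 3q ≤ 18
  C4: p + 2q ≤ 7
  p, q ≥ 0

Evaluate the objective at each vertex of the feasible region:
  z(0, 0) = 0
  z(5.5, 0) = -38.5
  z(5, 1) = -40  ←
  z(0, 3.5) = -17.5
The minimum is at p = 5, q = 1.

p = 5, q = 1, z = -40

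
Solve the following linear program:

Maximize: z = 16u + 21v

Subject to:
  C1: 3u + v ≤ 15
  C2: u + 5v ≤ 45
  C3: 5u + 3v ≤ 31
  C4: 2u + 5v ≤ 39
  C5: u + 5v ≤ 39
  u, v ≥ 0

Evaluate the objective at each vertex of the feasible region:
  z(0, 0) = 0
  z(5, 0) = 80
  z(3.5, 4.5) = 150.5
  z(2, 7) = 179  ←
  z(0, 7.8) = 163.8
The maximum is at u = 2, v = 7.

u = 2, v = 7, z = 179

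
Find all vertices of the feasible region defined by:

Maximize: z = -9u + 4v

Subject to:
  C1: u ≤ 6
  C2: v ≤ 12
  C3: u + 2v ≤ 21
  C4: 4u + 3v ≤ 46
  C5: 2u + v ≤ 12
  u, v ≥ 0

(0, 0), (6, 0), (1, 10), (0, 10.5)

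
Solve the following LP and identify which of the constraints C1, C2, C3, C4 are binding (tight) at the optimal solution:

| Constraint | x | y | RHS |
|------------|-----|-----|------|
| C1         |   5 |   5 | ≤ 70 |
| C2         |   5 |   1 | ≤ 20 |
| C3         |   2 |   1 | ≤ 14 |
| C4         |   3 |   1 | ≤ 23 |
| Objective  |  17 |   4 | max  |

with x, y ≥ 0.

At x = 2, y = 10, compute slack b - a·x for each constraint:
  C1: 70 − 60 = 10  (slack)
  C2: 20 − 20 = 0  (binding)
  C3: 14 − 14 = 0  (binding)
  C4: 23 − 16 = 7  (slack)

Optimal: x = 2, y = 10
Binding: C2, C3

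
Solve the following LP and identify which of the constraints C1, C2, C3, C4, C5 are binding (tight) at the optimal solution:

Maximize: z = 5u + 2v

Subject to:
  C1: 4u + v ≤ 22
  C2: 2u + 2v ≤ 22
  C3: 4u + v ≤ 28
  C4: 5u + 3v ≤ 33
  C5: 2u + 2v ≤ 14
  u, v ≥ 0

At u = 5, v = 2, compute slack b - a·x for each constraint:
  C1: 22 − 22 = 0  (binding)
  C2: 22 − 14 = 8  (slack)
  C3: 28 − 22 = 6  (slack)
  C4: 33 − 31 = 2  (slack)
  C5: 14 − 14 = 0  (binding)

Optimal: u = 5, v = 2
Binding: C1, C5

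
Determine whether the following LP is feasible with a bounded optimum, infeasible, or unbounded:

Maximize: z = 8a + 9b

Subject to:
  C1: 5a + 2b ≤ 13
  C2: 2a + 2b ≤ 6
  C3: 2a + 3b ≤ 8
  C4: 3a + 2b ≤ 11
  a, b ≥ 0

Feasible with a bounded optimal solution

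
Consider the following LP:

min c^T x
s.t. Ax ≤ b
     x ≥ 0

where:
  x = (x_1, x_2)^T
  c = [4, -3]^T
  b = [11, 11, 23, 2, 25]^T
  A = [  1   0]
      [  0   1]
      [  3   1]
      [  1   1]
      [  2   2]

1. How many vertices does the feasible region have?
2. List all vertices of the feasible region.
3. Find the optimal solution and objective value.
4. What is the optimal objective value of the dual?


1. 3
2. (0, 0), (2, 0), (0, 2)
3. x_1 = 0, x_2 = 2, z = -6
4. -6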